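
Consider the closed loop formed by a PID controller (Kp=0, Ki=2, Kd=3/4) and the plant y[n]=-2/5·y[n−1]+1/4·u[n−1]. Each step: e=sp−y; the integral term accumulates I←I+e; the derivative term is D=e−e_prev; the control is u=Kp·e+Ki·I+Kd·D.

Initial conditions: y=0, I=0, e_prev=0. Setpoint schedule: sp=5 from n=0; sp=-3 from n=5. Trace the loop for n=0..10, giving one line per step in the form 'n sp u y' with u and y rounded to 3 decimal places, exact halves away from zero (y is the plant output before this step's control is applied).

0 5 13.750 0.000
1 5 10.547 3.438
2 5 22.233 1.262
3 5 17.650 5.054
4 5 27.709 2.391
5 -3 -0.914 5.971
6 -3 13.445 -2.617
7 -3 -13.080 4.408
8 -3 3.336 -5.033
9 -3 -21.350 2.847
10 -3 -1.494 -6.476

(exact arithmetic carried between steps; '≈' marks a value shown rounded to 6 d.p. or computed from one; I and e_prev carry over from the previous line; the table rounds u and y to 3 d.p., halves away from zero)
n=0: y=0, sp=5, e=sp−y=5; I=5, D=e−e_prev=5; u=0·5+2·5+3/4·5=13.75; next y=-2/5·0+1/4·13.75=3.4375
n=1: y=3.4375, sp=5, e=sp−y=1.5625; I=6.5625, D=e−e_prev=-3.4375; u=0·1.5625+2·6.5625+3/4·(-3.4375)=10.546875; next y=-2/5·3.4375+1/4·10.546875≈1.261719
n=2: y≈1.261719, sp=5, e=sp−y≈3.738281; I≈10.300781, D=e−e_prev≈2.175781; u=0·3.738281+2·10.300781+3/4·2.175781≈22.233398; next y=-2/5·1.261719+1/4·22.233398≈5.053662
n=3: y≈5.053662, sp=5, e=sp−y≈-0.053662; I≈10.247119, D=e−e_prev≈-3.791943; u=0·(-0.053662)+2·10.247119+3/4·(-3.791943)≈17.650281; next y=-2/5·5.053662+1/4·17.650281≈2.391105
n=4: y≈2.391105, sp=5, e=sp−y≈2.608895; I≈12.856014, D=e−e_prev≈2.662557; u=0·2.608895+2·12.856014+3/4·2.662557≈27.708945; next y=-2/5·2.391105+1/4·27.708945≈5.970794
n=5: y≈5.970794, sp=-3, e=sp−y≈-8.970794; I≈3.885220, D=e−e_prev≈-11.579689; u=0·(-8.970794)+2·3.885220+3/4·(-11.579689)≈-0.914327; next y=-2/5·5.970794+1/4·(-0.914327)≈-2.616899
n=6: y≈-2.616899, sp=-3, e=sp−y≈-0.383101; I≈3.502119, D=e−e_prev≈8.587694; u=0·(-0.383101)+2·3.502119+3/4·8.587694≈13.445008; next y=-2/5·(-2.616899)+1/4·13.445008≈4.408012
n=7: y≈4.408012, sp=-3, e=sp−y≈-7.408012; I≈-3.905893, D=e−e_prev≈-7.024911; u=0·(-7.408012)+2·(-3.905893)+3/4·(-7.024911)≈-13.080469; next y=-2/5·4.408012+1/4·(-13.080469)≈-5.033322
n=8: y≈-5.033322, sp=-3, e=sp−y≈2.033322; I≈-1.872571, D=e−e_prev≈9.441334; u=0·2.033322+2·(-1.872571)+3/4·9.441334≈3.335859; next y=-2/5·(-5.033322)+1/4·3.335859≈2.847294
n=9: y≈2.847294, sp=-3, e=sp−y≈-5.847294; I≈-7.719864, D=e−e_prev≈-7.880616; u=0·(-5.847294)+2·(-7.719864)+3/4·(-7.880616)≈-21.350190; next y=-2/5·2.847294+1/4·(-21.350190)≈-6.476465
n=10: y≈-6.476465, sp=-3, e=sp−y≈3.476465; I≈-4.243399, D=e−e_prev≈9.323759; u=0·3.476465+2·(-4.243399)+3/4·9.323759≈-1.493980; next y=-2/5·(-6.476465)+1/4·(-1.493980)≈2.217091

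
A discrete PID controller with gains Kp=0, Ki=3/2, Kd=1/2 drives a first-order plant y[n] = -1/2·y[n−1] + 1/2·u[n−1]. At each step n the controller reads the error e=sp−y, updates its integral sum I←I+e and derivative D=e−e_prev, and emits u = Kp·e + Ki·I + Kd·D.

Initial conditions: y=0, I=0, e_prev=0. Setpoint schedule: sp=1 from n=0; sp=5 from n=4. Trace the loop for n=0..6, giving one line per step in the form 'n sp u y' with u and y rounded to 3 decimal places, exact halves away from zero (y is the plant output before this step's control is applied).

0 1 2.000 0.000
1 1 1.000 1.000
2 1 3.500 0.000
3 1 1.000 1.750
4 5 13.000 -0.375
5 5 3.875 6.688
6 5 21.063 -1.406

(exact arithmetic carried between steps; '≈' marks a value shown rounded to 6 d.p. or computed from one; I and e_prev carry over from the previous line; the table rounds u and y to 3 d.p., halves away from zero)
n=0: y=0, sp=1, e=sp−y=1; I=1, D=e−e_prev=1; u=0·1+3/2·1+1/2·1=2; next y=-1/2·0+1/2·2=1
n=1: y=1, sp=1, e=sp−y=0; I=1, D=e−e_prev=-1; u=0·0+3/2·1+1/2·(-1)=1; next y=-1/2·1+1/2·1=0
n=2: y=0, sp=1, e=sp−y=1; I=2, D=e−e_prev=1; u=0·1+3/2·2+1/2·1=3.5; next y=-1/2·0+1/2·3.5=1.75
n=3: y=1.75, sp=1, e=sp−y=-0.75; I=1.25, D=e−e_prev=-1.75; u=0·(-0.75)+3/2·1.25+1/2·(-1.75)=1; next y=-1/2·1.75+1/2·1=-0.375
n=4: y=-0.375, sp=5, e=sp−y=5.375; I=6.625, D=e−e_prev=6.125; u=0·5.375+3/2·6.625+1/2·6.125=13; next y=-1/2·(-0.375)+1/2·13=6.6875
n=5: y=6.6875, sp=5, e=sp−y=-1.6875; I=4.9375, D=e−e_prev=-7.0625; u=0·(-1.6875)+3/2·4.9375+1/2·(-7.0625)=3.875; next y=-1/2·6.6875+1/2·3.875=-1.40625
n=6: y=-1.40625, sp=5, e=sp−y=6.40625; I=11.34375, D=e−e_prev=8.09375; u=0·6.40625+3/2·11.34375+1/2·8.09375=21.0625; next y=-1/2·(-1.40625)+1/2·21.0625=11.234375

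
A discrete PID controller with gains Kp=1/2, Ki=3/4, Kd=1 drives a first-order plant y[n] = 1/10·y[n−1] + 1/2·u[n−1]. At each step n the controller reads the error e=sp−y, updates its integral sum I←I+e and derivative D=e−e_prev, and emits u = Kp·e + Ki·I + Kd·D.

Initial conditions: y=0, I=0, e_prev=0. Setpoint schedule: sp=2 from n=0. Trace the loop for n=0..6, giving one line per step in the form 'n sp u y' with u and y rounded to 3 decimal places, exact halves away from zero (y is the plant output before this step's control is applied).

0 2 4.500 0.000
1 2 -1.063 2.250
2 2 6.752 -0.306
3 2 -2.291 3.345
4 2 9.703 -0.811
5 2 -4.903 4.770
6 2 13.776 -1.974

(exact arithmetic carried between steps; '≈' marks a value shown rounded to 6 d.p. or computed from one; I and e_prev carry over from the previous line; the table rounds u and y to 3 d.p., halves away from zero)
n=0: y=0, sp=2, e=sp−y=2; I=2, D=e−e_prev=2; u=1/2·2+3/4·2+1·2=4.5; next y=1/10·0+1/2·4.5=2.25
n=1: y=2.25, sp=2, e=sp−y=-0.25; I=1.75, D=e−e_prev=-2.25; u=1/2·(-0.25)+3/4·1.75+1·(-2.25)=-1.0625; next y=1/10·2.25+1/2·(-1.0625)=-0.30625
n=2: y=-0.30625, sp=2, e=sp−y=2.30625; I=4.05625, D=e−e_prev=2.55625; u=1/2·2.30625+3/4·4.05625+1·2.55625≈6.751563; next y=1/10·(-0.30625)+1/2·6.751563≈3.345156
n=3: y≈3.345156, sp=2, e=sp−y≈-1.345156; I≈2.711094, D=e−e_prev≈-3.651406; u=1/2·(-1.345156)+3/4·2.711094+1·(-3.651406)≈-2.290664; next y=1/10·3.345156+1/2·(-2.290664)≈-0.810816
n=4: y≈-0.810816, sp=2, e=sp−y≈2.810816; I≈5.521910, D=e−e_prev≈4.155973; u=1/2·2.810816+3/4·5.521910+1·4.155973≈9.702813; next y=1/10·(-0.810816)+1/2·9.702813≈4.770325
n=5: y≈4.770325, sp=2, e=sp−y≈-2.770325; I≈2.751585, D=e−e_prev≈-5.581142; u=1/2·(-2.770325)+3/4·2.751585+1·(-5.581142)≈-4.902615; next y=1/10·4.770325+1/2·(-4.902615)≈-1.974275
n=6: y≈-1.974275, sp=2, e=sp−y≈3.974275; I≈6.725860, D=e−e_prev≈6.744600; u=1/2·3.974275+3/4·6.725860+1·6.744600≈13.776133; next y=1/10·(-1.974275)+1/2·13.776133≈6.690639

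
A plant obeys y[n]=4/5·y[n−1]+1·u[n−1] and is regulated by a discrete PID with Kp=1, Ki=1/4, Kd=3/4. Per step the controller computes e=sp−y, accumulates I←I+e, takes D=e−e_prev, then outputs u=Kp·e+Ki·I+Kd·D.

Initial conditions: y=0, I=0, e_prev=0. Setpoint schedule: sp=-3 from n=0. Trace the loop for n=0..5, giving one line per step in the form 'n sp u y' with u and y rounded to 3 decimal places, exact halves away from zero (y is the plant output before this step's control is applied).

(exact arithmetic carried between steps; '≈' marks a value shown rounded to 6 d.p. or computed from one; I and e_prev carry over from the previous line; the table rounds u and y to 3 d.p., halves away from zero)
n=0: y=0, sp=-3, e=sp−y=-3; I=-3, D=e−e_prev=-3; u=1·(-3)+1/4·(-3)+3/4·(-3)=-6; next y=4/5·0+1·(-6)=-6
n=1: y=-6, sp=-3, e=sp−y=3; I=0, D=e−e_prev=6; u=1·3+1/4·0+3/4·6=7.5; next y=4/5·(-6)+1·7.5=2.7
n=2: y=2.7, sp=-3, e=sp−y=-5.7; I=-5.7, D=e−e_prev=-8.7; u=1·(-5.7)+1/4·(-5.7)+3/4·(-8.7)=-13.65; next y=4/5·2.7+1·(-13.65)=-11.49
n=3: y=-11.49, sp=-3, e=sp−y=8.49; I=2.79, D=e−e_prev=14.19; u=1·8.49+1/4·2.79+3/4·14.19=19.83; next y=4/5·(-11.49)+1·19.83=10.638
n=4: y=10.638, sp=-3, e=sp−y=-13.638; I=-10.848, D=e−e_prev=-22.128; u=1·(-13.638)+1/4·(-10.848)+3/4·(-22.128)=-32.946; next y=4/5·10.638+1·(-32.946)=-24.4356
n=5: y=-24.4356, sp=-3, e=sp−y=21.4356; I=10.5876, D=e−e_prev=35.0736; u=1·21.4356+1/4·10.5876+3/4·35.0736=50.3877; next y=4/5·(-24.4356)+1·50.3877=30.83922

0 -3 -6.000 0.000
1 -3 7.500 -6.000
2 -3 -13.650 2.700
3 -3 19.830 -11.490
4 -3 -32.946 10.638
5 -3 50.388 -24.436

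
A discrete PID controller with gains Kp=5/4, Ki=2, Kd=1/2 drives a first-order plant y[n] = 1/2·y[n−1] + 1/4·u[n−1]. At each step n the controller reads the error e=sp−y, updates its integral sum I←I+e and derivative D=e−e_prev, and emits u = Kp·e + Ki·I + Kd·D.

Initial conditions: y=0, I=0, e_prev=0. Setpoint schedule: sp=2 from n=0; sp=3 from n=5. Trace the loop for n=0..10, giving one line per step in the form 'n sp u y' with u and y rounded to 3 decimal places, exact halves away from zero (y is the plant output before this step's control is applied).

0 2 7.500 0.000
1 2 3.469 1.875
2 2 4.920 1.805
3 2 4.047 2.132
4 2 4.150 2.078
5 3 7.722 2.076
6 3 5.722 2.969
7 3 6.433 2.915
8 3 6.011 3.066
9 3 6.068 3.036
10 3 5.985 3.035

(exact arithmetic carried between steps; '≈' marks a value shown rounded to 6 d.p. or computed from one; I and e_prev carry over from the previous line; the table rounds u and y to 3 d.p., halves away from zero)
n=0: y=0, sp=2, e=sp−y=2; I=2, D=e−e_prev=2; u=5/4·2+2·2+1/2·2=7.5; next y=1/2·0+1/4·7.5=1.875
n=1: y=1.875, sp=2, e=sp−y=0.125; I=2.125, D=e−e_prev=-1.875; u=5/4·0.125+2·2.125+1/2·(-1.875)=3.46875; next y=1/2·1.875+1/4·3.46875≈1.804688
n=2: y≈1.804688, sp=2, e=sp−y≈0.195313; I≈2.320313, D=e−e_prev≈0.070313; u=5/4·0.195313+2·2.320313+1/2·0.070313≈4.919922; next y=1/2·1.804688+1/4·4.919922≈2.132324
n=3: y≈2.132324, sp=2, e=sp−y≈-0.132324; I≈2.187988, D=e−e_prev≈-0.327637; u=5/4·(-0.132324)+2·2.187988+1/2·(-0.327637)≈4.046753; next y=1/2·2.132324+1/4·4.046753≈2.077850
n=4: y≈2.077850, sp=2, e=sp−y≈-0.077850; I≈2.110138, D=e−e_prev≈0.054474; u=5/4·(-0.077850)+2·2.110138+1/2·0.054474≈4.150200; next y=1/2·2.077850+1/4·4.150200≈2.076475
n=5: y≈2.076475, sp=3, e=sp−y≈0.923525; I≈3.033663, D=e−e_prev≈1.001375; u=5/4·0.923525+2·3.033663+1/2·1.001375≈7.722419; next y=1/2·2.076475+1/4·7.722419≈2.968842
n=6: y≈2.968842, sp=3, e=sp−y≈0.031158; I≈3.064820, D=e−e_prev≈-0.892367; u=5/4·0.031158+2·3.064820+1/2·(-0.892367)≈5.722404; next y=1/2·2.968842+1/4·5.722404≈2.915022
n=7: y≈2.915022, sp=3, e=sp−y≈0.084978; I≈3.149798, D=e−e_prev≈0.053820; u=5/4·0.084978+2·3.149798+1/2·0.053820≈6.432729; next y=1/2·2.915022+1/4·6.432729≈3.065693
n=8: y≈3.065693, sp=3, e=sp−y≈-0.065693; I≈3.084105, D=e−e_prev≈-0.150671; u=5/4·(-0.065693)+2·3.084105+1/2·(-0.150671)≈6.010758; next y=1/2·3.065693+1/4·6.010758≈3.035536
n=9: y≈3.035536, sp=3, e=sp−y≈-0.035536; I≈3.048569, D=e−e_prev≈0.030157; u=5/4·(-0.035536)+2·3.048569+1/2·0.030157≈6.067796; next y=1/2·3.035536+1/4·6.067796≈3.034717
n=10: y≈3.034717, sp=3, e=sp−y≈-0.034717; I≈3.013852, D=e−e_prev≈0.000819; u=5/4·(-0.034717)+2·3.013852+1/2·0.000819≈5.984717; next y=1/2·3.034717+1/4·5.984717≈3.013538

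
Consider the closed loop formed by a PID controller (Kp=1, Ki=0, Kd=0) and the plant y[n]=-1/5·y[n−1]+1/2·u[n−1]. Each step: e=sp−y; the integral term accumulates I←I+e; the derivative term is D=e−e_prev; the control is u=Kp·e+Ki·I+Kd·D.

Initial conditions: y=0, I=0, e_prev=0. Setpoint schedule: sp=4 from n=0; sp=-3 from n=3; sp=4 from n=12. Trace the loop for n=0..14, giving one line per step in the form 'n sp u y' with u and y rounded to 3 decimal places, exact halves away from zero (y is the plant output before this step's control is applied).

(exact arithmetic carried between steps; '≈' marks a value shown rounded to 6 d.p. or computed from one; I and e_prev carry over from the previous line; the table rounds u and y to 3 d.p., halves away from zero)
n=0: y=0, sp=4, e=sp−y=4; I=4, D=e−e_prev=4; u=1·4+0·4+0·4=4; next y=-1/5·0+1/2·4=2
n=1: y=2, sp=4, e=sp−y=2; I=6, D=e−e_prev=-2; u=1·2+0·6+0·(-2)=2; next y=-1/5·2+1/2·2=0.6
n=2: y=0.6, sp=4, e=sp−y=3.4; I=9.4, D=e−e_prev=1.4; u=1·3.4+0·9.4+0·1.4=3.4; next y=-1/5·0.6+1/2·3.4=1.58
n=3: y=1.58, sp=-3, e=sp−y=-4.58; I=4.82, D=e−e_prev=-7.98; u=1·(-4.58)+0·4.82+0·(-7.98)=-4.58; next y=-1/5·1.58+1/2·(-4.58)=-2.606
n=4: y=-2.606, sp=-3, e=sp−y=-0.394; I=4.426, D=e−e_prev=4.186; u=1·(-0.394)+0·4.426+0·4.186=-0.394; next y=-1/5·(-2.606)+1/2·(-0.394)=0.3242
n=5: y=0.3242, sp=-3, e=sp−y=-3.3242; I=1.1018, D=e−e_prev=-2.9302; u=1·(-3.3242)+0·1.1018+0·(-2.9302)=-3.3242; next y=-1/5·0.3242+1/2·(-3.3242)=-1.72694
n=6: y=-1.72694, sp=-3, e=sp−y=-1.27306; I=-0.17126, D=e−e_prev=2.05114; u=1·(-1.27306)+0·(-0.17126)+0·2.05114=-1.27306; next y=-1/5·(-1.72694)+1/2·(-1.27306)=-0.291142
n=7: y=-0.291142, sp=-3, e=sp−y=-2.708858; I=-2.880118, D=e−e_prev=-1.435798; u=1·(-2.708858)+0·(-2.880118)+0·(-1.435798)=-2.708858; next y=-1/5·(-0.291142)+1/2·(-2.708858)≈-1.296201
n=8: y≈-1.296201, sp=-3, e=sp−y≈-1.703799; I≈-4.583917, D=e−e_prev≈1.005059; u=1·(-1.703799)+0·(-4.583917)+0·1.005059≈-1.703799; next y=-1/5·(-1.296201)+1/2·(-1.703799)≈-0.592660
n=9: y≈-0.592660, sp=-3, e=sp−y≈-2.407340; I≈-6.991258, D=e−e_prev≈-0.703541; u=1·(-2.407340)+0·(-6.991258)+0·(-0.703541)≈-2.407340; next y=-1/5·(-0.592660)+1/2·(-2.407340)≈-1.085138
n=10: y≈-1.085138, sp=-3, e=sp−y≈-1.914862; I≈-8.906120, D=e−e_prev≈0.492479; u=1·(-1.914862)+0·(-8.906120)+0·0.492479≈-1.914862; next y=-1/5·(-1.085138)+1/2·(-1.914862)≈-0.740403
n=11: y≈-0.740403, sp=-3, e=sp−y≈-2.259597; I≈-11.165716, D=e−e_prev≈-0.344735; u=1·(-2.259597)+0·(-11.165716)+0·(-0.344735)≈-2.259597; next y=-1/5·(-0.740403)+1/2·(-2.259597)≈-0.981718
n=12: y≈-0.981718, sp=4, e=sp−y≈4.981718; I≈-6.183999, D=e−e_prev≈7.241315; u=1·4.981718+0·(-6.183999)+0·7.241315≈4.981718; next y=-1/5·(-0.981718)+1/2·4.981718≈2.687202
n=13: y≈2.687202, sp=4, e=sp−y≈1.312798; I≈-4.871201, D=e−e_prev≈-3.668920; u=1·1.312798+0·(-4.871201)+0·(-3.668920)≈1.312798; next y=-1/5·2.687202+1/2·1.312798≈0.118958
n=14: y≈0.118958, sp=4, e=sp−y≈3.881042; I≈-0.990159, D=e−e_prev≈2.568244; u=1·3.881042+0·(-0.990159)+0·2.568244≈3.881042; next y=-1/5·0.118958+1/2·3.881042≈1.916729

0 4 4.000 0.000
1 4 2.000 2.000
2 4 3.400 0.600
3 -3 -4.580 1.580
4 -3 -0.394 -2.606
5 -3 -3.324 0.324
6 -3 -1.273 -1.727
7 -3 -2.709 -0.291
8 -3 -1.704 -1.296
9 -3 -2.407 -0.593
10 -3 -1.915 -1.085
11 -3 -2.260 -0.740
12 4 4.982 -0.982
13 4 1.313 2.687
14 4 3.881 0.119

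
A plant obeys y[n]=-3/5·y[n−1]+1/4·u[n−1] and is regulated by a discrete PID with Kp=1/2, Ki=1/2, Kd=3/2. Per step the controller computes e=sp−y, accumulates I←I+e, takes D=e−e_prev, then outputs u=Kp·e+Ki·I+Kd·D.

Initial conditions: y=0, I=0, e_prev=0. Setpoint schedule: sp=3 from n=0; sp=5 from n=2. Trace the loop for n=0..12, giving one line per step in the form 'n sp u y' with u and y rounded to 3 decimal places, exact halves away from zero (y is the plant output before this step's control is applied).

0 3 7.500 0.000
1 3 -0.188 1.875
2 5 15.805 -1.172
3 5 -3.245 4.654
4 5 26.312 -3.604
5 5 -12.634 8.740
6 5 46.870 -8.403
7 5 -35.047 16.759
8 5 85.757 -18.817
9 5 -84.567 32.730
10 5 162.662 -40.779
11 5 -189.494 65.133
12 5 318.275 -86.453

(exact arithmetic carried between steps; '≈' marks a value shown rounded to 6 d.p. or computed from one; I and e_prev carry over from the previous line; the table rounds u and y to 3 d.p., halves away from zero)
n=0: y=0, sp=3, e=sp−y=3; I=3, D=e−e_prev=3; u=1/2·3+1/2·3+3/2·3=7.5; next y=-3/5·0+1/4·7.5=1.875
n=1: y=1.875, sp=3, e=sp−y=1.125; I=4.125, D=e−e_prev=-1.875; u=1/2·1.125+1/2·4.125+3/2·(-1.875)=-0.1875; next y=-3/5·1.875+1/4·(-0.1875)=-1.171875
n=2: y=-1.171875, sp=5, e=sp−y=6.171875; I=10.296875, D=e−e_prev=5.046875; u=1/2·6.171875+1/2·10.296875+3/2·5.046875≈15.804688; next y=-3/5·(-1.171875)+1/4·15.804688≈4.654297
n=3: y≈4.654297, sp=5, e=sp−y≈0.345703; I≈10.642578, D=e−e_prev≈-5.826172; u=1/2·0.345703+1/2·10.642578+3/2·(-5.826172)≈-3.245117; next y=-3/5·4.654297+1/4·(-3.245117)≈-3.603857
n=4: y≈-3.603857, sp=5, e=sp−y≈8.603857; I≈19.246436, D=e−e_prev≈8.258154; u=1/2·8.603857+1/2·19.246436+3/2·8.258154≈26.312378; next y=-3/5·(-3.603857)+1/4·26.312378≈8.740409
n=5: y≈8.740409, sp=5, e=sp−y≈-3.740409; I≈15.506027, D=e−e_prev≈-12.344266; u=1/2·(-3.740409)+1/2·15.506027+3/2·(-12.344266)≈-12.633591; next y=-3/5·8.740409+1/4·(-12.633591)≈-8.402643
n=6: y≈-8.402643, sp=5, e=sp−y≈13.402643; I≈28.908670, D=e−e_prev≈17.143052; u=1/2·13.402643+1/2·28.908670+3/2·17.143052≈46.870234; next y=-3/5·(-8.402643)+1/4·46.870234≈16.759144
n=7: y≈16.759144, sp=5, e=sp−y≈-11.759144; I≈17.149525, D=e−e_prev≈-25.161787; u=1/2·(-11.759144)+1/2·17.149525+3/2·(-25.161787)≈-35.047491; next y=-3/5·16.759144+1/4·(-35.047491)≈-18.817359
n=8: y≈-18.817359, sp=5, e=sp−y≈23.817359; I≈40.966885, D=e−e_prev≈35.576504; u=1/2·23.817359+1/2·40.966885+3/2·35.576504≈85.756878; next y=-3/5·(-18.817359)+1/4·85.756878≈32.729635
n=9: y≈32.729635, sp=5, e=sp−y≈-27.729635; I≈13.237250, D=e−e_prev≈-51.546994; u=1/2·(-27.729635)+1/2·13.237250+3/2·(-51.546994)≈-84.566684; next y=-3/5·32.729635+1/4·(-84.566684)≈-40.779452
n=10: y≈-40.779452, sp=5, e=sp−y≈45.779452; I≈59.016702, D=e−e_prev≈73.509087; u=1/2·45.779452+1/2·59.016702+3/2·73.509087≈162.661707; next y=-3/5·(-40.779452)+1/4·162.661707≈65.133098
n=11: y≈65.133098, sp=5, e=sp−y≈-60.133098; I≈-1.116396, D=e−e_prev≈-105.912550; u=1/2·(-60.133098)+1/2·(-1.116396)+3/2·(-105.912550)≈-189.493572; next y=-3/5·65.133098+1/4·(-189.493572)≈-86.453252
n=12: y≈-86.453252, sp=5, e=sp−y≈91.453252; I≈90.336855, D=e−e_prev≈151.586350; u=1/2·91.453252+1/2·90.336855+3/2·151.586350≈318.274579; next y=-3/5·(-86.453252)+1/4·318.274579≈131.440596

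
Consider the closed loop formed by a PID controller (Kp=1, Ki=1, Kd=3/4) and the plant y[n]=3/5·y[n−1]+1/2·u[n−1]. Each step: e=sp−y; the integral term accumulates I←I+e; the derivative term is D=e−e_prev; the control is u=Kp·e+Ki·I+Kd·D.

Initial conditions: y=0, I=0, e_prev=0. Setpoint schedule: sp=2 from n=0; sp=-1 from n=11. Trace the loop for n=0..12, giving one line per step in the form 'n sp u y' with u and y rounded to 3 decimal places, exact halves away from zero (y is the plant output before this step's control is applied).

(exact arithmetic carried between steps; '≈' marks a value shown rounded to 6 d.p. or computed from one; I and e_prev carry over from the previous line; the table rounds u and y to 3 d.p., halves away from zero)
n=0: y=0, sp=2, e=sp−y=2; I=2, D=e−e_prev=2; u=1·2+1·2+3/4·2=5.5; next y=3/5·0+1/2·5.5=2.75
n=1: y=2.75, sp=2, e=sp−y=-0.75; I=1.25, D=e−e_prev=-2.75; u=1·(-0.75)+1·1.25+3/4·(-2.75)=-1.5625; next y=3/5·2.75+1/2·(-1.5625)=0.86875
n=2: y=0.86875, sp=2, e=sp−y=1.13125; I=2.38125, D=e−e_prev=1.88125; u=1·1.13125+1·2.38125+3/4·1.88125≈4.923438; next y=3/5·0.86875+1/2·4.923438≈2.982969
n=3: y≈2.982969, sp=2, e=sp−y≈-0.982969; I≈1.398281, D=e−e_prev≈-2.114219; u=1·(-0.982969)+1·1.398281+3/4·(-2.114219)≈-1.170352; next y=3/5·2.982969+1/2·(-1.170352)≈1.204605
n=4: y≈1.204605, sp=2, e=sp−y≈0.795395; I≈2.193676, D=e−e_prev≈1.778363; u=1·0.795395+1·2.193676+3/4·1.778363≈4.322843; next y=3/5·1.204605+1/2·4.322843≈2.884185
n=5: y≈2.884185, sp=2, e=sp−y≈-0.884185; I≈1.309491, D=e−e_prev≈-1.679579; u=1·(-0.884185)+1·1.309491+3/4·(-1.679579)≈-0.834378; next y=3/5·2.884185+1/2·(-0.834378)≈1.313322
n=6: y≈1.313322, sp=2, e=sp−y≈0.686678; I≈1.996169, D=e−e_prev≈1.570863; u=1·0.686678+1·1.996169+3/4·1.570863≈3.860995; next y=3/5·1.313322+1/2·3.860995≈2.718490
n=7: y≈2.718490, sp=2, e=sp−y≈-0.718490; I≈1.277679, D=e−e_prev≈-1.405169; u=1·(-0.718490)+1·1.277679+3/4·(-1.405169)≈-0.494688; next y=3/5·2.718490+1/2·(-0.494688)≈1.383750
n=8: y≈1.383750, sp=2, e=sp−y≈0.616250; I≈1.893929, D=e−e_prev≈1.334740; u=1·0.616250+1·1.893929+3/4·1.334740≈3.511233; next y=3/5·1.383750+1/2·3.511233≈2.585867
n=9: y≈2.585867, sp=2, e=sp−y≈-0.585867; I≈1.308062, D=e−e_prev≈-1.202117; u=1·(-0.585867)+1·1.308062+3/4·(-1.202117)≈-0.179393; next y=3/5·2.585867+1/2·(-0.179393)≈1.461824
n=10: y≈1.461824, sp=2, e=sp−y≈0.538176; I≈1.846238, D=e−e_prev≈1.124043; u=1·0.538176+1·1.846238+3/4·1.124043≈3.227446; next y=3/5·1.461824+1/2·3.227446≈2.490817
n=11: y≈2.490817, sp=-1, e=sp−y≈-3.490817; I≈-1.644580, D=e−e_prev≈-4.028994; u=1·(-3.490817)+1·(-1.644580)+3/4·(-4.028994)≈-8.157142; next y=3/5·2.490817+1/2·(-8.157142)≈-2.584081
n=12: y≈-2.584081, sp=-1, e=sp−y≈1.584081; I≈-0.060499, D=e−e_prev≈5.074898; u=1·1.584081+1·(-0.060499)+3/4·5.074898≈5.329755; next y=3/5·(-2.584081)+1/2·5.329755≈1.114429

0 2 5.500 0.000
1 2 -1.563 2.750
2 2 4.923 0.869
3 2 -1.170 2.983
4 2 4.323 1.205
5 2 -0.834 2.884
6 2 3.861 1.313
7 2 -0.495 2.718
8 2 3.511 1.384
9 2 -0.179 2.586
10 2 3.227 1.462
11 -1 -8.157 2.491
12 -1 5.330 -2.584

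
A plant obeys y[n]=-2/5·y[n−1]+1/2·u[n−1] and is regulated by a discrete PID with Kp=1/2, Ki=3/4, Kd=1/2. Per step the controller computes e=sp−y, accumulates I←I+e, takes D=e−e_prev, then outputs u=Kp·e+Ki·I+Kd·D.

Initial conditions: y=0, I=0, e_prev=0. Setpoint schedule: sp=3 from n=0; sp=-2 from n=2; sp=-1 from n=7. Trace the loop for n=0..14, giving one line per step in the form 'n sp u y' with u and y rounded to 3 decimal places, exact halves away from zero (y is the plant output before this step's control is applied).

0 3 5.250 0.000
1 3 1.406 2.625
2 -2 -0.549 -0.347
3 -2 -1.144 -0.136
4 -2 -1.768 -0.518
5 -2 -2.792 -0.677
6 -2 -3.080 -1.125
7 -1 -2.272 -1.090
8 -1 -3.369 -0.700
9 -1 -2.166 -1.404
10 -1 -3.760 -0.521
11 -1 -1.665 -1.672
12 -1 -4.375 -0.164
13 -1 -0.822 -2.122
14 -1 -5.439 0.438

(exact arithmetic carried between steps; '≈' marks a value shown rounded to 6 d.p. or computed from one; I and e_prev carry over from the previous line; the table rounds u and y to 3 d.p., halves away from zero)
n=0: y=0, sp=3, e=sp−y=3; I=3, D=e−e_prev=3; u=1/2·3+3/4·3+1/2·3=5.25; next y=-2/5·0+1/2·5.25=2.625
n=1: y=2.625, sp=3, e=sp−y=0.375; I=3.375, D=e−e_prev=-2.625; u=1/2·0.375+3/4·3.375+1/2·(-2.625)=1.40625; next y=-2/5·2.625+1/2·1.40625=-0.346875
n=2: y=-0.346875, sp=-2, e=sp−y=-1.653125; I=1.721875, D=e−e_prev=-2.028125; u=1/2·(-1.653125)+3/4·1.721875+1/2·(-2.028125)≈-0.549219; next y=-2/5·(-0.346875)+1/2·(-0.549219)≈-0.135859
n=3: y≈-0.135859, sp=-2, e=sp−y≈-1.864141; I≈-0.142266, D=e−e_prev≈-0.211016; u=1/2·(-1.864141)+3/4·(-0.142266)+1/2·(-0.211016)≈-1.144277; next y=-2/5·(-0.135859)+1/2·(-1.144277)≈-0.517795
n=4: y≈-0.517795, sp=-2, e=sp−y≈-1.482205; I≈-1.624471, D=e−e_prev≈0.381936; u=1/2·(-1.482205)+3/4·(-1.624471)+1/2·0.381936≈-1.768488; next y=-2/5·(-0.517795)+1/2·(-1.768488)≈-0.677126
n=5: y≈-0.677126, sp=-2, e=sp−y≈-1.322874; I≈-2.947345, D=e−e_prev≈0.159331; u=1/2·(-1.322874)+3/4·(-2.947345)+1/2·0.159331≈-2.792280; next y=-2/5·(-0.677126)+1/2·(-2.792280)≈-1.125290
n=6: y≈-1.125290, sp=-2, e=sp−y≈-0.874710; I≈-3.822055, D=e−e_prev≈0.448164; u=1/2·(-0.874710)+3/4·(-3.822055)+1/2·0.448164≈-3.079815; next y=-2/5·(-1.125290)+1/2·(-3.079815)≈-1.089791
n=7: y≈-1.089791, sp=-1, e=sp−y≈0.089791; I≈-3.732264, D=e−e_prev≈0.964502; u=1/2·0.089791+3/4·(-3.732264)+1/2·0.964502≈-2.272051; next y=-2/5·(-1.089791)+1/2·(-2.272051)≈-0.700109
n=8: y≈-0.700109, sp=-1, e=sp−y≈-0.299891; I≈-4.032155, D=e−e_prev≈-0.389682; u=1/2·(-0.299891)+3/4·(-4.032155)+1/2·(-0.389682)≈-3.368903; next y=-2/5·(-0.700109)+1/2·(-3.368903)≈-1.404408
n=9: y≈-1.404408, sp=-1, e=sp−y≈0.404408; I≈-3.627747, D=e−e_prev≈0.704299; u=1/2·0.404408+3/4·(-3.627747)+1/2·0.704299≈-2.166457; next y=-2/5·(-1.404408)+1/2·(-2.166457)≈-0.521465
n=10: y≈-0.521465, sp=-1, e=sp−y≈-0.478535; I≈-4.106282, D=e−e_prev≈-0.882942; u=1/2·(-0.478535)+3/4·(-4.106282)+1/2·(-0.882942)≈-3.760450; next y=-2/5·(-0.521465)+1/2·(-3.760450)≈-1.671639
n=11: y≈-1.671639, sp=-1, e=sp−y≈0.671639; I≈-3.434643, D=e−e_prev≈1.150173; u=1/2·0.671639+3/4·(-3.434643)+1/2·1.150173≈-1.665076; next y=-2/5·(-1.671639)+1/2·(-1.665076)≈-0.163883
n=12: y≈-0.163883, sp=-1, e=sp−y≈-0.836117; I≈-4.270760, D=e−e_prev≈-1.507756; u=1/2·(-0.836117)+3/4·(-4.270760)+1/2·(-1.507756)≈-4.375007; next y=-2/5·(-0.163883)+1/2·(-4.375007)≈-2.121950
n=13: y≈-2.121950, sp=-1, e=sp−y≈1.121950; I≈-3.148810, D=e−e_prev≈1.958068; u=1/2·1.121950+3/4·(-3.148810)+1/2·1.958068≈-0.821598; next y=-2/5·(-2.121950)+1/2·(-0.821598)≈0.437981
n=14: y≈0.437981, sp=-1, e=sp−y≈-1.437981; I≈-4.586791, D=e−e_prev≈-2.559931; u=1/2·(-1.437981)+3/4·(-4.586791)+1/2·(-2.559931)≈-5.439049; next y=-2/5·0.437981+1/2·(-5.439049)≈-2.894717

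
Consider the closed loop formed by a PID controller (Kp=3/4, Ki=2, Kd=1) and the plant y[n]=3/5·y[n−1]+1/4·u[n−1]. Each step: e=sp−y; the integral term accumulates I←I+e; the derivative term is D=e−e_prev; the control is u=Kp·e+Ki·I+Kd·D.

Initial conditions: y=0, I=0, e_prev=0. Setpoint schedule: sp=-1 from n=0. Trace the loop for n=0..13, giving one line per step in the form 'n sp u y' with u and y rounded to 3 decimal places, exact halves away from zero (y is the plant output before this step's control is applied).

(exact arithmetic carried between steps; '≈' marks a value shown rounded to 6 d.p. or computed from one; I and e_prev carry over from the previous line; the table rounds u and y to 3 d.p., halves away from zero)
n=0: y=0, sp=-1, e=sp−y=-1; I=-1, D=e−e_prev=-1; u=3/4·(-1)+2·(-1)+1·(-1)=-3.75; next y=3/5·0+1/4·(-3.75)=-0.9375
n=1: y=-0.9375, sp=-1, e=sp−y=-0.0625; I=-1.0625, D=e−e_prev=0.9375; u=3/4·(-0.0625)+2·(-1.0625)+1·0.9375=-1.234375; next y=3/5·(-0.9375)+1/4·(-1.234375)≈-0.871094
n=2: y≈-0.871094, sp=-1, e=sp−y≈-0.128906; I≈-1.191406, D=e−e_prev≈-0.066406; u=3/4·(-0.128906)+2·(-1.191406)+1·(-0.066406)≈-2.545898; next y=3/5·(-0.871094)+1/4·(-2.545898)≈-1.159131
n=3: y≈-1.159131, sp=-1, e=sp−y≈0.159131; I≈-1.032275, D=e−e_prev≈0.288037; u=3/4·0.159131+2·(-1.032275)+1·0.288037≈-1.657166; next y=3/5·(-1.159131)+1/4·(-1.657166)≈-1.109770
n=4: y≈-1.109770, sp=-1, e=sp−y≈0.109770; I≈-0.922505, D=e−e_prev≈-0.049361; u=3/4·0.109770+2·(-0.922505)+1·(-0.049361)≈-1.812045; next y=3/5·(-1.109770)+1/4·(-1.812045)≈-1.118873
n=5: y≈-1.118873, sp=-1, e=sp−y≈0.118873; I≈-0.803632, D=e−e_prev≈0.009103; u=3/4·0.118873+2·(-0.803632)+1·0.009103≈-1.509007; next y=3/5·(-1.118873)+1/4·(-1.509007)≈-1.048576
n=6: y≈-1.048576, sp=-1, e=sp−y≈0.048576; I≈-0.755057, D=e−e_prev≈-0.070298; u=3/4·0.048576+2·(-0.755057)+1·(-0.070298)≈-1.543980; next y=3/5·(-1.048576)+1/4·(-1.543980)≈-1.015140
n=7: y≈-1.015140, sp=-1, e=sp−y≈0.015140; I≈-0.739917, D=e−e_prev≈-0.033435; u=3/4·0.015140+2·(-0.739917)+1·(-0.033435)≈-1.501913; next y=3/5·(-1.015140)+1/4·(-1.501913)≈-0.984562
n=8: y≈-0.984562, sp=-1, e=sp−y≈-0.015438; I≈-0.755354, D=e−e_prev≈-0.030578; u=3/4·(-0.015438)+2·(-0.755354)+1·(-0.030578)≈-1.552864; next y=3/5·(-0.984562)+1/4·(-1.552864)≈-0.978954
n=9: y≈-0.978954, sp=-1, e=sp−y≈-0.021046; I≈-0.776401, D=e−e_prev≈-0.005609; u=3/4·(-0.021046)+2·(-0.776401)+1·(-0.005609)≈-1.574195; next y=3/5·(-0.978954)+1/4·(-1.574195)≈-0.980921
n=10: y≈-0.980921, sp=-1, e=sp−y≈-0.019079; I≈-0.795480, D=e−e_prev≈0.001967; u=3/4·(-0.019079)+2·(-0.795480)+1·0.001967≈-1.603301; next y=3/5·(-0.980921)+1/4·(-1.603301)≈-0.989378
n=11: y≈-0.989378, sp=-1, e=sp−y≈-0.010622; I≈-0.806102, D=e−e_prev≈0.008457; u=3/4·(-0.010622)+2·(-0.806102)+1·0.008457≈-1.611713; next y=3/5·(-0.989378)+1/4·(-1.611713)≈-0.996555
n=12: y≈-0.996555, sp=-1, e=sp−y≈-0.003445; I≈-0.809547, D=e−e_prev≈0.007177; u=3/4·(-0.003445)+2·(-0.809547)+1·0.007177≈-1.614500; next y=3/5·(-0.996555)+1/4·(-1.614500)≈-1.001558
n=13: y≈-1.001558, sp=-1, e=sp−y≈0.001558; I≈-0.807989, D=e−e_prev≈0.005003; u=3/4·0.001558+2·(-0.807989)+1·0.005003≈-1.609806; next y=3/5·(-1.001558)+1/4·(-1.609806)≈-1.003386

0 -1 -3.750 0.000
1 -1 -1.234 -0.938
2 -1 -2.546 -0.871
3 -1 -1.657 -1.159
4 -1 -1.812 -1.110
5 -1 -1.509 -1.119
6 -1 -1.544 -1.049
7 -1 -1.502 -1.015
8 -1 -1.553 -0.985
9 -1 -1.574 -0.979
10 -1 -1.603 -0.981
11 -1 -1.612 -0.989
12 -1 -1.615 -0.997
13 -1 -1.610 -1.002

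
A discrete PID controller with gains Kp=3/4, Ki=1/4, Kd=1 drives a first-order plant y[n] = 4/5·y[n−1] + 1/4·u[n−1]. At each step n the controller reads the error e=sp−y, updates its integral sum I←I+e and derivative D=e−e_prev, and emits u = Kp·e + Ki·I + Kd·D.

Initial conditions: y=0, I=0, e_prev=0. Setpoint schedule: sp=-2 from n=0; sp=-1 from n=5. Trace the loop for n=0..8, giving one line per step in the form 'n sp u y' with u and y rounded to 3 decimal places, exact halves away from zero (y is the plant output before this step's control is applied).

(exact arithmetic carried between steps; '≈' marks a value shown rounded to 6 d.p. or computed from one; I and e_prev carry over from the previous line; the table rounds u and y to 3 d.p., halves away from zero)
n=0: y=0, sp=-2, e=sp−y=-2; I=-2, D=e−e_prev=-2; u=3/4·(-2)+1/4·(-2)+1·(-2)=-4; next y=4/5·0+1/4·(-4)=-1
n=1: y=-1, sp=-2, e=sp−y=-1; I=-3, D=e−e_prev=1; u=3/4·(-1)+1/4·(-3)+1·1=-0.5; next y=4/5·(-1)+1/4·(-0.5)=-0.925
n=2: y=-0.925, sp=-2, e=sp−y=-1.075; I=-4.075, D=e−e_prev=-0.075; u=3/4·(-1.075)+1/4·(-4.075)+1·(-0.075)=-1.9; next y=4/5·(-0.925)+1/4·(-1.9)=-1.215
n=3: y=-1.215, sp=-2, e=sp−y=-0.785; I=-4.86, D=e−e_prev=0.29; u=3/4·(-0.785)+1/4·(-4.86)+1·0.29=-1.51375; next y=4/5·(-1.215)+1/4·(-1.51375)≈-1.350438
n=4: y≈-1.350438, sp=-2, e=sp−y≈-0.649563; I≈-5.509563, D=e−e_prev≈0.135438; u=3/4·(-0.649563)+1/4·(-5.509563)+1·0.135438≈-1.729125; next y=4/5·(-1.350438)+1/4·(-1.729125)≈-1.512631
n=5: y≈-1.512631, sp=-1, e=sp−y≈0.512631; I≈-4.996931, D=e−e_prev≈1.162194; u=3/4·0.512631+1/4·(-4.996931)+1·1.162194≈0.297434; next y=4/5·(-1.512631)+1/4·0.297434≈-1.135746
n=6: y≈-1.135746, sp=-1, e=sp−y≈0.135746; I≈-4.861185, D=e−e_prev≈-0.376885; u=3/4·0.135746+1/4·(-4.861185)+1·(-0.376885)≈-1.490371; next y=4/5·(-1.135746)+1/4·(-1.490371)≈-1.281190
n=7: y≈-1.281190, sp=-1, e=sp−y≈0.281190; I≈-4.579995, D=e−e_prev≈0.145444; u=3/4·0.281190+1/4·(-4.579995)+1·0.145444≈-0.788663; next y=4/5·(-1.281190)+1/4·(-0.788663)≈-1.222118
n=8: y≈-1.222118, sp=-1, e=sp−y≈0.222118; I≈-4.357877, D=e−e_prev≈-0.059072; u=3/4·0.222118+1/4·(-4.357877)+1·(-0.059072)≈-0.981953; next y=4/5·(-1.222118)+1/4·(-0.981953)≈-1.223182

0 -2 -4.000 0.000
1 -2 -0.500 -1.000
2 -2 -1.900 -0.925
3 -2 -1.514 -1.215
4 -2 -1.729 -1.350
5 -1 0.297 -1.513
6 -1 -1.490 -1.136
7 -1 -0.789 -1.281
8 -1 -0.982 -1.222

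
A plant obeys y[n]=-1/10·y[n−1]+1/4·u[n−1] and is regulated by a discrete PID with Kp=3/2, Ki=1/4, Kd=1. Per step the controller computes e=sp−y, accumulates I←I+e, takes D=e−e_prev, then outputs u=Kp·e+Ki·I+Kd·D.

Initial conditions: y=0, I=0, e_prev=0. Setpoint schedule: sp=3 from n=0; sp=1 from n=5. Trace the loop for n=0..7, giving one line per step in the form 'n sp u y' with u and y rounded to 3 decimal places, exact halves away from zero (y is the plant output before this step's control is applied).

0 3 8.250 0.000
1 3 0.328 2.063
2 3 8.638 -0.124
3 3 0.918 2.172
4 3 9.361 0.012
5 1 -3.950 2.339
6 1 9.833 -1.221
7 1 -3.627 2.580

(exact arithmetic carried between steps; '≈' marks a value shown rounded to 6 d.p. or computed from one; I and e_prev carry over from the previous line; the table rounds u and y to 3 d.p., halves away from zero)
n=0: y=0, sp=3, e=sp−y=3; I=3, D=e−e_prev=3; u=3/2·3+1/4·3+1·3=8.25; next y=-1/10·0+1/4·8.25=2.0625
n=1: y=2.0625, sp=3, e=sp−y=0.9375; I=3.9375, D=e−e_prev=-2.0625; u=3/2·0.9375+1/4·3.9375+1·(-2.0625)=0.328125; next y=-1/10·2.0625+1/4·0.328125≈-0.124219
n=2: y≈-0.124219, sp=3, e=sp−y≈3.124219; I≈7.061719, D=e−e_prev≈2.186719; u=3/2·3.124219+1/4·7.061719+1·2.186719≈8.638477; next y=-1/10·(-0.124219)+1/4·8.638477≈2.172041
n=3: y≈2.172041, sp=3, e=sp−y≈0.827959; I≈7.889678, D=e−e_prev≈-2.296260; u=3/2·0.827959+1/4·7.889678+1·(-2.296260)≈0.918098; next y=-1/10·2.172041+1/4·0.918098≈0.012320
n=4: y≈0.012320, sp=3, e=sp−y≈2.987680; I≈10.877357, D=e−e_prev≈2.159721; u=3/2·2.987680+1/4·10.877357+1·2.159721≈9.360579; next y=-1/10·0.012320+1/4·9.360579≈2.338913
n=5: y≈2.338913, sp=1, e=sp−y≈-1.338913; I≈9.538445, D=e−e_prev≈-4.326592; u=3/2·(-1.338913)+1/4·9.538445+1·(-4.326592)≈-3.950350; next y=-1/10·2.338913+1/4·(-3.950350)≈-1.221479
n=6: y≈-1.221479, sp=1, e=sp−y≈2.221479; I≈11.759923, D=e−e_prev≈3.560392; u=3/2·2.221479+1/4·11.759923+1·3.560392≈9.832591; next y=-1/10·(-1.221479)+1/4·9.832591≈2.580296
n=7: y≈2.580296, sp=1, e=sp−y≈-1.580296; I≈10.179628, D=e−e_prev≈-3.801774; u=3/2·(-1.580296)+1/4·10.179628+1·(-3.801774)≈-3.627311; next y=-1/10·2.580296+1/4·(-3.627311)≈-1.164857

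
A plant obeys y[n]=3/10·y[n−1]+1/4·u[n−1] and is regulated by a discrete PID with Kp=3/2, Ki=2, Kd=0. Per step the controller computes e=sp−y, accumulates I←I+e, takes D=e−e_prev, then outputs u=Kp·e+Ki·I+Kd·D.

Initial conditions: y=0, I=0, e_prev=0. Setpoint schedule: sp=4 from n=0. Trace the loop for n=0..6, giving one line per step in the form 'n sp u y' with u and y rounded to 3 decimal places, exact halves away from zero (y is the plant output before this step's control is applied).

(exact arithmetic carried between steps; '≈' marks a value shown rounded to 6 d.p. or computed from one; I and e_prev carry over from the previous line; the table rounds u and y to 3 d.p., halves away from zero)
n=0: y=0, sp=4, e=sp−y=4; I=4, D=e−e_prev=4; u=3/2·4+2·4+0·4=14; next y=3/10·0+1/4·14=3.5
n=1: y=3.5, sp=4, e=sp−y=0.5; I=4.5, D=e−e_prev=-3.5; u=3/2·0.5+2·4.5+0·(-3.5)=9.75; next y=3/10·3.5+1/4·9.75=3.4875
n=2: y=3.4875, sp=4, e=sp−y=0.5125; I=5.0125, D=e−e_prev=0.0125; u=3/2·0.5125+2·5.0125+0·0.0125=10.79375; next y=3/10·3.4875+1/4·10.79375≈3.744688
n=3: y≈3.744688, sp=4, e=sp−y≈0.255313; I≈5.267813, D=e−e_prev≈-0.257188; u=3/2·0.255313+2·5.267813+0·(-0.257188)≈10.918594; next y=3/10·3.744688+1/4·10.918594≈3.853055
n=4: y≈3.853055, sp=4, e=sp−y≈0.146945; I≈5.414758, D=e−e_prev≈-0.108367; u=3/2·0.146945+2·5.414758+0·(-0.108367)≈11.049934; next y=3/10·3.853055+1/4·11.049934≈3.918400
n=5: y≈3.918400, sp=4, e=sp−y≈0.081600; I≈5.496358, D=e−e_prev≈-0.065345; u=3/2·0.081600+2·5.496358+0·(-0.065345)≈11.115116; next y=3/10·3.918400+1/4·11.115116≈3.954299
n=6: y≈3.954299, sp=4, e=sp−y≈0.045701; I≈5.542059, D=e−e_prev≈-0.035899; u=3/2·0.045701+2·5.542059+0·(-0.035899)≈11.152669; next y=3/10·3.954299+1/4·11.152669≈3.974457

0 4 14.000 0.000
1 4 9.750 3.500
2 4 10.794 3.488
3 4 10.919 3.745
4 4 11.050 3.853
5 4 11.115 3.918
6 4 11.153 3.954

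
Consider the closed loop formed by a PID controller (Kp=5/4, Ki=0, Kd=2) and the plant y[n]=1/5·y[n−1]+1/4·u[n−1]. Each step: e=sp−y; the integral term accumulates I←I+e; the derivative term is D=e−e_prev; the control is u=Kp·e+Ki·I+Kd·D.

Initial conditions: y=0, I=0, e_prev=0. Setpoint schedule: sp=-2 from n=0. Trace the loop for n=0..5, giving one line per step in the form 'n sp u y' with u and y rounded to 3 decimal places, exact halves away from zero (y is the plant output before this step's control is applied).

0 -2 -6.500 0.000
1 -2 2.781 -1.625
2 -2 -6.954 0.370
3 -2 3.650 -1.664
4 -2 -7.712 0.580
5 -2 4.549 -1.812

(exact arithmetic carried between steps; '≈' marks a value shown rounded to 6 d.p. or computed from one; I and e_prev carry over from the previous line; the table rounds u and y to 3 d.p., halves away from zero)
n=0: y=0, sp=-2, e=sp−y=-2; I=-2, D=e−e_prev=-2; u=5/4·(-2)+0·(-2)+2·(-2)=-6.5; next y=1/5·0+1/4·(-6.5)=-1.625
n=1: y=-1.625, sp=-2, e=sp−y=-0.375; I=-2.375, D=e−e_prev=1.625; u=5/4·(-0.375)+0·(-2.375)+2·1.625=2.78125; next y=1/5·(-1.625)+1/4·2.78125≈0.370313
n=2: y≈0.370313, sp=-2, e=sp−y≈-2.370313; I≈-4.745313, D=e−e_prev≈-1.995313; u=5/4·(-2.370313)+0·(-4.745313)+2·(-1.995313)≈-6.953516; next y=1/5·0.370313+1/4·(-6.953516)≈-1.664316
n=3: y≈-1.664316, sp=-2, e=sp−y≈-0.335684; I≈-5.080996, D=e−e_prev≈2.034629; u=5/4·(-0.335684)+0·(-5.080996)+2·2.034629≈3.649653; next y=1/5·(-1.664316)+1/4·3.649653≈0.579550
n=4: y≈0.579550, sp=-2, e=sp−y≈-2.579550; I≈-7.660546, D=e−e_prev≈-2.243866; u=5/4·(-2.579550)+0·(-7.660546)+2·(-2.243866)≈-7.712170; next y=1/5·0.579550+1/4·(-7.712170)≈-1.812133
n=5: y≈-1.812133, sp=-2, e=sp−y≈-0.187867; I≈-7.848414, D=e−e_prev≈2.391683; u=5/4·(-0.187867)+0·(-7.848414)+2·2.391683≈4.548531; next y=1/5·(-1.812133)+1/4·4.548531≈0.774706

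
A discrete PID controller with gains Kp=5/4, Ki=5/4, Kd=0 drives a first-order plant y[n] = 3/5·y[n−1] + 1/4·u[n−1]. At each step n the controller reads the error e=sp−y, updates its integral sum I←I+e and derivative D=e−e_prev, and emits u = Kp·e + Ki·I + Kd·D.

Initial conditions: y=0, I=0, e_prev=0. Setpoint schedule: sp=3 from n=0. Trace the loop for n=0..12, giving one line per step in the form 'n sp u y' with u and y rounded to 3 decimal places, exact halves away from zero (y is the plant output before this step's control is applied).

0 3 7.500 0.000
1 3 6.563 1.875
2 3 5.742 2.766
3 3 5.212 3.095
4 3 4.931 3.160
5 3 4.809 3.129
6 3 4.771 3.079
7 3 4.769 3.040
8 3 4.778 3.017
9 3 4.788 3.005
10 3 4.794 3.000
11 3 4.798 2.998
12 3 4.800 2.999

(exact arithmetic carried between steps; '≈' marks a value shown rounded to 6 d.p. or computed from one; I and e_prev carry over from the previous line; the table rounds u and y to 3 d.p., halves away from zero)
n=0: y=0, sp=3, e=sp−y=3; I=3, D=e−e_prev=3; u=5/4·3+5/4·3+0·3=7.5; next y=3/5·0+1/4·7.5=1.875
n=1: y=1.875, sp=3, e=sp−y=1.125; I=4.125, D=e−e_prev=-1.875; u=5/4·1.125+5/4·4.125+0·(-1.875)=6.5625; next y=3/5·1.875+1/4·6.5625=2.765625
n=2: y=2.765625, sp=3, e=sp−y=0.234375; I=4.359375, D=e−e_prev=-0.890625; u=5/4·0.234375+5/4·4.359375+0·(-0.890625)≈5.742188; next y=3/5·2.765625+1/4·5.742188≈3.094922
n=3: y≈3.094922, sp=3, e=sp−y≈-0.094922; I≈4.264453, D=e−e_prev≈-0.329297; u=5/4·(-0.094922)+5/4·4.264453+0·(-0.329297)≈5.211914; next y=3/5·3.094922+1/4·5.211914≈3.159932
n=4: y≈3.159932, sp=3, e=sp−y≈-0.159932; I≈4.104521, D=e−e_prev≈-0.065010; u=5/4·(-0.159932)+5/4·4.104521+0·(-0.065010)≈4.930737; next y=3/5·3.159932+1/4·4.930737≈3.128643
n=5: y≈3.128643, sp=3, e=sp−y≈-0.128643; I≈3.975878, D=e−e_prev≈0.031288; u=5/4·(-0.128643)+5/4·3.975878+0·0.031288≈4.809044; next y=3/5·3.128643+1/4·4.809044≈3.079447
n=6: y≈3.079447, sp=3, e=sp−y≈-0.079447; I≈3.896431, D=e−e_prev≈0.049196; u=5/4·(-0.079447)+5/4·3.896431+0·0.049196≈4.771231; next y=3/5·3.079447+1/4·4.771231≈3.040476
n=7: y≈3.040476, sp=3, e=sp−y≈-0.040476; I≈3.855956, D=e−e_prev≈0.038971; u=5/4·(-0.040476)+5/4·3.855956+0·0.038971≈4.769350; next y=3/5·3.040476+1/4·4.769350≈3.016623
n=8: y≈3.016623, sp=3, e=sp−y≈-0.016623; I≈3.839333, D=e−e_prev≈0.023853; u=5/4·(-0.016623)+5/4·3.839333+0·0.023853≈4.778387; next y=3/5·3.016623+1/4·4.778387≈3.004571
n=9: y≈3.004571, sp=3, e=sp−y≈-0.004571; I≈3.834762, D=e−e_prev≈0.012052; u=5/4·(-0.004571)+5/4·3.834762+0·0.012052≈4.787739; next y=3/5·3.004571+1/4·4.787739≈2.999677
n=10: y≈2.999677, sp=3, e=sp−y≈0.000323; I≈3.835085, D=e−e_prev≈0.004893; u=5/4·0.000323+5/4·3.835085+0·0.004893≈4.794260; next y=3/5·2.999677+1/4·4.794260≈2.998371
n=11: y≈2.998371, sp=3, e=sp−y≈0.001629; I≈3.836714, D=e−e_prev≈0.001306; u=5/4·0.001629+5/4·3.836714+0·0.001306≈4.797928; next y=3/5·2.998371+1/4·4.797928≈2.998505
n=12: y≈2.998505, sp=3, e=sp−y≈0.001495; I≈3.838209, D=e−e_prev≈-0.000134; u=5/4·0.001495+5/4·3.838209+0·(-0.000134)≈4.799630; next y=3/5·2.998505+1/4·4.799630≈2.999010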